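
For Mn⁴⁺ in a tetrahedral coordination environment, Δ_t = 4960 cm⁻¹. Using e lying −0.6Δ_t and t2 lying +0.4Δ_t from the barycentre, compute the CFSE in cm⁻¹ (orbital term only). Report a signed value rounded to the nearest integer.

Mn is in group 7, so Mn⁴⁺ is d³ (7 − 4 = 3).
With tetrahedral geometry the complex is necessarily high-spin.
The d³ electrons fill as e^2 t2^1.
The orbital stabilization is -0.8Δ_t = -0.8 × 4960 = -3968 cm⁻¹.

-3968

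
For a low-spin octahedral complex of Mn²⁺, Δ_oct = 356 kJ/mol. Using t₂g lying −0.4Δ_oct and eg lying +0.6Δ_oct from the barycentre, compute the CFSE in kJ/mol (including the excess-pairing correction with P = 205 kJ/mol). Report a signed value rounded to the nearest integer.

Mn is in group 7, so Mn²⁺ is d⁵ (7 − 2 = 5).
The d⁵ electrons fill as t₂g⁵ eg⁰.
CFSE(orbital) = 5×(-0.4Δ_oct) + 0×(0.6Δ_oct) = -2.0Δ_oct; with Δ_oct = 356 kJ/mol that is -712 kJ/mol.
High-spin d⁵ would be t₂g³ eg² with 0 pairs; low-spin has 2, so 2 excess pairs cost +2P = +410 kJ/mol.
Combining: -712 + 410 = -302 kJ/mol.

-302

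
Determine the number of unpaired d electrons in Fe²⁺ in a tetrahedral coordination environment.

4

Fe sits in group 8; removing 2 electrons leaves Fe²⁺ with 8 − 2 = 6 d electrons.
Tetrahedral fields are weak (Δₜ ≈ 4/9 Δₒ), so electrons fill high-spin.
Configuration: e^3 t2^3, giving 4 unpaired electrons.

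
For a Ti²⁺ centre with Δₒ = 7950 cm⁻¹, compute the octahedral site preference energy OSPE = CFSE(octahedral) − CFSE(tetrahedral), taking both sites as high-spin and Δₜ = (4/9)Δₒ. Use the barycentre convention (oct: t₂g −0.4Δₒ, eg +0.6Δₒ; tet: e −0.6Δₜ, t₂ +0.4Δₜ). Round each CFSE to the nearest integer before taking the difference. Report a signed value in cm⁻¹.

Ti²⁺: group 4, so d-count = 4 − 2 = 2.
Octahedral (high-spin): t₂g² eg⁰, CFSE = 2(−0.4) + 0(+0.6) = -0.8Δₒ = -0.8 × 7950 = -6360 cm⁻¹.
Tetrahedral e² t₂⁰ gives -1.2Δₜ = -1.2 × (4/9) × 7950 = -4240 cm⁻¹.
OSPE = -6360 − (-4240) = -2120 cm⁻¹.

-2120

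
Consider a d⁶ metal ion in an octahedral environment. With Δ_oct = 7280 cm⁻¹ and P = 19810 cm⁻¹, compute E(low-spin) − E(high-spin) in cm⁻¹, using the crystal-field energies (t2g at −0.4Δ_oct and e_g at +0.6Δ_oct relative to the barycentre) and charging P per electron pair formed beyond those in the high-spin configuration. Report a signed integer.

In the high-spin limit (t2g^4 e_g^2) the orbital term is -0.4Δ_oct = -2912 cm⁻¹, with no excess pairing.
Low-spin: t2g^6 e_g^0, orbital CFSE = -2.4Δ_oct = -17472 cm⁻¹; plus 2 excess pairs × P = +39620 cm⁻¹; total 22148 cm⁻¹.
The difference is 22148 − (-2912) = 25060 cm⁻¹, so high-spin lies lower.

25060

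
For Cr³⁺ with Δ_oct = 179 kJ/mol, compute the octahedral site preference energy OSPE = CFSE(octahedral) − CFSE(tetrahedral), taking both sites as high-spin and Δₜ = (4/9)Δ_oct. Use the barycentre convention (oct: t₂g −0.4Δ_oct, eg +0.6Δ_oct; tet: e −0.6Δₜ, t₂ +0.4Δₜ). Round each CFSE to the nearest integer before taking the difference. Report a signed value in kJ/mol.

-151

Group 6 minus oxidation state +3 gives a d³ configuration for Cr³⁺.
Octahedral high-spin t₂g³ eg⁰: CFSE = -1.2 × 179 = -215 kJ/mol.
Tetrahedral e² t₂¹ gives -0.8Δₜ = -0.8 × (4/9) × 179 = -64 kJ/mol.
OSPE = CFSE(oct) − CFSE(tet) = -215 − (-64) = -151 kJ/mol.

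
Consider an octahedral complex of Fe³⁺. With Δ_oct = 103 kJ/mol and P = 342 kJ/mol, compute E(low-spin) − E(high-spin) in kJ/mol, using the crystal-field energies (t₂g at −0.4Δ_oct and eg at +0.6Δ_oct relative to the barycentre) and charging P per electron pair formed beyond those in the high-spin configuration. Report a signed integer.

478

Fe is in group 8, so Fe³⁺ is d⁵ (8 − 3 = 5).
In the high-spin limit (t₂g³ eg²) the orbital term is 0.0Δ_oct = 0 kJ/mol, with no excess pairing.
Low-spin: t₂g⁵ eg⁰, orbital CFSE = -2.0Δ_oct = -206 kJ/mol; plus 2 excess pairs × P = +684 kJ/mol; total 478 kJ/mol.
Thus E(LS) − E(HS) = 478 kJ/mol.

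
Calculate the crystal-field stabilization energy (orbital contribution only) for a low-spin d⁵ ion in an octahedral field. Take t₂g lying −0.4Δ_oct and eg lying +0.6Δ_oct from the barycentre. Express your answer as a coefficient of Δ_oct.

-2.0 Δ_oct

Configuration: t₂g⁵ eg⁰.
CFSE = 5(-0.4Δ_oct) + 0(0.6Δ_oct) = -2.0Δ_oct + 0.0Δ_oct = -2.0Δ_oct.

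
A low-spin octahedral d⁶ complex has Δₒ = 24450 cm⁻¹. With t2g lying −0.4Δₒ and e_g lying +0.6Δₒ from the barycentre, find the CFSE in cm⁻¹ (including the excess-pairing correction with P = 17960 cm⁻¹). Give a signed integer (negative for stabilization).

-22760

Configuration: t2g^6 e_g^0.
CFSE(orbital) = 6×(-0.4Δₒ) + 0×(0.6Δₒ) = -2.4Δₒ; with Δₒ = 24450 cm⁻¹ that is -58680 cm⁻¹.
Relative to high-spin t2g^4 e_g^2 (1 paired), the low-spin configuration has 2 additional pairs, contributing +2 × 17960 = +35920 cm⁻¹.
Combining: -58680 + 35920 = -22760 cm⁻¹.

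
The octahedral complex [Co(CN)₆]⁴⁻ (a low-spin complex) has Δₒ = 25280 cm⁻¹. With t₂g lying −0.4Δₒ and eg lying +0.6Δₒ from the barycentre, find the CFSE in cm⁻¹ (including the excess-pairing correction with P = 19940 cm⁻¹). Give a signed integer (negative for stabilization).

-25564

Each CN⁻ contributes -1; 6 × (-1) = -6. With overall charge -4, Co is in the +2 oxidation state.
Co is in group 9, so Co²⁺ is d⁷ (9 − 2 = 7).
The d⁷ electrons fill as t₂g⁶ eg¹.
CFSE(orbital) = 6×(-0.4Δₒ) + 1×(0.6Δₒ) = -1.8Δₒ; with Δₒ = 25280 cm⁻¹ that is -45504 cm⁻¹.
Relative to high-spin t₂g⁵ eg² (2 paired), the low-spin configuration has 1 additional pair, contributing +1 × 19940 = +19940 cm⁻¹.
Overall CFSE = -45504 + 19940 = -25564 cm⁻¹.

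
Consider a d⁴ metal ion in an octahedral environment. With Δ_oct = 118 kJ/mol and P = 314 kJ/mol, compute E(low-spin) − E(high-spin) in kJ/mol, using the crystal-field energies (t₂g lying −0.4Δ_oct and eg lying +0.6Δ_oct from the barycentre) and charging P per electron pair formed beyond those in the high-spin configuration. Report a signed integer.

High-spin d⁴ fills as t₂g³ eg¹ with CFSE 3(−0.4) + 1(+0.6) = -0.6Δ_oct = -71 kJ/mol.
For low-spin the configuration is t₂g⁴ eg⁰: orbital energy -1.6 × 118 = -189 kJ/mol, and 1 additional pair relative to high-spin adds 314 kJ/mol, giving 125 kJ/mol.
E(LS) − E(HS) = 125 − (-71) = 196 kJ/mol.

196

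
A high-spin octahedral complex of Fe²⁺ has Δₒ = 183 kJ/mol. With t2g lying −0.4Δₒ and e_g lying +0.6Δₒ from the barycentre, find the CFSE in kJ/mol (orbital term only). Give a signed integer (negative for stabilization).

-73

Fe is in group 8, so Fe²⁺ is d⁶ (8 − 2 = 6).
The d⁶ electrons fill as t2g^4 e_g^2.
CFSE(orbital) = 4×(-0.4Δₒ) + 2×(0.6Δₒ) = -0.4Δₒ; with Δₒ = 183 kJ/mol that is -73 kJ/mol.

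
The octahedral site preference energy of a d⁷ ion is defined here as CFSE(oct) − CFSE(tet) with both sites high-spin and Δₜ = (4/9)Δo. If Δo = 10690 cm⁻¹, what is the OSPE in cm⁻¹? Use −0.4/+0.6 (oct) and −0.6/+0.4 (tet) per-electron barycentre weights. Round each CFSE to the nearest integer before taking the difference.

-2851

In an octahedral site d⁷ (HS) is t2g^5 e_g^2, giving CFSE(oct) = -0.8Δo = -8552 cm⁻¹.
Tetrahedral e^4 t2^3 gives -1.2Δₜ = -1.2 × (4/9) × 10690 = -5701 cm⁻¹.
Subtracting, OSPE = -8552 − (-5701) = -2851 cm⁻¹.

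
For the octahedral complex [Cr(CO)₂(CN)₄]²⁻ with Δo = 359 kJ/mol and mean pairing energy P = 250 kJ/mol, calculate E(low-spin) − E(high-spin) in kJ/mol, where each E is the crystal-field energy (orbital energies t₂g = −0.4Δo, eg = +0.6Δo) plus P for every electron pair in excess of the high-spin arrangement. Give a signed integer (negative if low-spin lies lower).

-109

Ligand charges: 2×(+0) from CO and 4×(-1) from CN⁻ sum to -4; with overall charge -2, Cr is +2.
Group 6 minus oxidation state +2 gives a d⁴ configuration for Cr²⁺.
High-spin d⁴ fills as t₂g³ eg¹ with CFSE 3(−0.4) + 1(+0.6) = -0.6Δo = -215 kJ/mol.
For low-spin the configuration is t₂g⁴ eg⁰: orbital energy -1.6 × 359 = -574 kJ/mol, and 1 additional pair relative to high-spin adds 250 kJ/mol, giving -324 kJ/mol.
Thus E(LS) − E(HS) = -109 kJ/mol.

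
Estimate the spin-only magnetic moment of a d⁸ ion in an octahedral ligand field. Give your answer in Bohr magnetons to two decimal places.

2.83 Bohr magnetons

For octahedral d⁸ the high- and low-spin configurations coincide.
Configuration: t₂g⁶ eg² → 2 unpaired electrons.
μ(spin-only) = √[2(2+2)] = √8 ≈ 2.83 Bohr magnetons.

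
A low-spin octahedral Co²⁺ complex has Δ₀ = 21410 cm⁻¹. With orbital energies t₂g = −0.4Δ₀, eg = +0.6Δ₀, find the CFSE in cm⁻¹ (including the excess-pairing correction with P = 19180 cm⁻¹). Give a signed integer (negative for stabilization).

-19358

Group 9 minus oxidation state +2 gives a d⁷ configuration for Co²⁺.
The d⁷ electrons fill as t₂g⁶ eg¹.
The orbital stabilization is -1.8Δ₀ = -1.8 × 21410 = -38538 cm⁻¹.
High-spin d⁷ would be t₂g⁵ eg² with 2 pairs; low-spin has 3, so 1 excess pair costs +1P = +19180 cm⁻¹.
Combining: -38538 + 19180 = -19358 cm⁻¹.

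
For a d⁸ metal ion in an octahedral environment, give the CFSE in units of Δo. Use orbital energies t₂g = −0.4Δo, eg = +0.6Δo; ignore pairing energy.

-1.2 Δo

For octahedral d⁸ the high- and low-spin configurations coincide.
Configuration: t₂g⁶ eg².
CFSE = 6(-0.4Δo) + 2(0.6Δo) = -2.4Δo + 1.2Δo = -1.2Δo.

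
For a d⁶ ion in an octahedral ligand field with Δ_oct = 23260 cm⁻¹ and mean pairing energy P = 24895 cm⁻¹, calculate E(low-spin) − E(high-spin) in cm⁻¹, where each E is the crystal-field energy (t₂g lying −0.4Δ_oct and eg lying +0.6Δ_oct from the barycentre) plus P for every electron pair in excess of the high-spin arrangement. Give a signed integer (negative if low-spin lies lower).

High-spin: t₂g⁴ eg², CFSE = -0.4Δ_oct = -9304 cm⁻¹.
For low-spin the configuration is t₂g⁶ eg⁰: orbital energy -2.4 × 23260 = -55824 cm⁻¹, and 2 additional pairs relative to high-spin add 49790 cm⁻¹, giving -6034 cm⁻¹.
The difference is -6034 − (-9304) = 3270 cm⁻¹, so high-spin lies lower.

3270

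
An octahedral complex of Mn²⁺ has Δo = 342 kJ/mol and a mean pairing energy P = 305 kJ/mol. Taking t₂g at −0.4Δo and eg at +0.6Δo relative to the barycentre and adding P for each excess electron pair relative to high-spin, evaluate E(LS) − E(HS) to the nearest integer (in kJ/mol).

-74

Mn²⁺: group 7, so d-count = 7 − 2 = 5.
High-spin d⁵ fills as t₂g³ eg² with CFSE 3(−0.4) + 2(+0.6) = 0.0Δo = 0 kJ/mol.
Low-spin t₂g⁵ eg⁰ gives -2.0Δo = -684 kJ/mol, but forming 2 extra pairs costs 2P = 610 kJ/mol, so E(LS) = -684 + 610 = -74 kJ/mol.
E(LS) − E(HS) = -74 − (0) = -74 kJ/mol.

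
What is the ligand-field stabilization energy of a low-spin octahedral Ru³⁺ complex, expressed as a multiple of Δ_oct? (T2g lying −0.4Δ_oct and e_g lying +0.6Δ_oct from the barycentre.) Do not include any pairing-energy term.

-2.0 Δ_oct

Group 8 minus oxidation state +3 gives a d⁵ configuration for Ru³⁺.
Configuration: t2g^5 e_g^0.
CFSE = 5(-0.4Δ_oct) + 0(0.6Δ_oct) = -2.0Δ_oct + 0.0Δ_oct = -2.0Δ_oct.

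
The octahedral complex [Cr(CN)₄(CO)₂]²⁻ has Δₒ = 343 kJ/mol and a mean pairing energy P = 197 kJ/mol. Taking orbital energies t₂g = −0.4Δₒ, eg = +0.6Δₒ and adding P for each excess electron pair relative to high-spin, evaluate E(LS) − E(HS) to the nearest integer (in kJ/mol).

-146

Ligand charges: 4×(-1) from CN⁻ and 2×(+0) from CO sum to -4; with overall charge -2, Cr is +2.
Cr is in group 6, so Cr²⁺ is d⁴ (6 − 2 = 4).
High-spin d⁴ fills as t₂g³ eg¹ with CFSE 3(−0.4) + 1(+0.6) = -0.6Δₒ = -206 kJ/mol.
For low-spin the configuration is t₂g⁴ eg⁰: orbital energy -1.6 × 343 = -549 kJ/mol, and 1 additional pair relative to high-spin adds 197 kJ/mol, giving -352 kJ/mol.
Thus E(LS) − E(HS) = -146 kJ/mol.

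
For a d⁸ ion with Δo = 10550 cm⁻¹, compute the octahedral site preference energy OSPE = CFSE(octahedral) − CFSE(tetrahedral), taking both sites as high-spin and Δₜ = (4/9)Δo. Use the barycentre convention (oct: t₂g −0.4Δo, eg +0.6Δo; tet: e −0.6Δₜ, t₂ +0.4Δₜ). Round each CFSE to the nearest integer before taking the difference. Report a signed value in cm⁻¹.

-8909

In an octahedral site d⁸ (HS) is t2g^6 e_g^2, giving CFSE(oct) = -1.2Δo = -12660 cm⁻¹.
In a tetrahedral site the filling is e^4 t2^4: CFSE(tet) = -0.8Δₜ = -0.8 × (4/9)(10550) = -3751 cm⁻¹.
Subtracting, OSPE = -12660 − (-3751) = -8909 cm⁻¹.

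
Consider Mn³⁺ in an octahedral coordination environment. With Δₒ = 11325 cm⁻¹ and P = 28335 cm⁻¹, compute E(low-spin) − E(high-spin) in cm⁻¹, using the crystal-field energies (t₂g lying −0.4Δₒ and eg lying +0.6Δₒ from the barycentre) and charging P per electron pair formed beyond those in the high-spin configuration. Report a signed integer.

17010

Group 7 minus oxidation state +3 gives a d⁴ configuration for Mn³⁺.
High-spin: t₂g³ eg¹, CFSE = -0.6Δₒ = -6795 cm⁻¹.
For low-spin the configuration is t₂g⁴ eg⁰: orbital energy -1.6 × 11325 = -18120 cm⁻¹, and 1 additional pair relative to high-spin adds 28335 cm⁻¹, giving 10215 cm⁻¹.
Thus E(LS) − E(HS) = 17010 cm⁻¹.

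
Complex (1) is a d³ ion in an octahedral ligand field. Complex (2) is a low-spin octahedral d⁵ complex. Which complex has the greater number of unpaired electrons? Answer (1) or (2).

(1): t2g^3 e_g^0 → 3 unpaired.
(2): t2g^5 e_g^0 → 1 unpaired.
So (1) has more unpaired electrons.

(1)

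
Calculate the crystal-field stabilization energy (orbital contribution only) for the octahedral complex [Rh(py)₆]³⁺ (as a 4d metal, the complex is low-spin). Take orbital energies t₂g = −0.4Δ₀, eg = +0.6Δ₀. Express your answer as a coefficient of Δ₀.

py is neutral, so the +3 overall charge sits on Rh: oxidation state +3.
Rh sits in group 9; removing 3 electrons leaves Rh³⁺ with 9 − 3 = 6 d electrons.
Configuration: t₂g⁶ eg⁰.
CFSE = 6(-0.4Δ₀) + 0(0.6Δ₀) = -2.4Δ₀ + 0.0Δ₀ = -2.4Δ₀.

-2.4 Δ₀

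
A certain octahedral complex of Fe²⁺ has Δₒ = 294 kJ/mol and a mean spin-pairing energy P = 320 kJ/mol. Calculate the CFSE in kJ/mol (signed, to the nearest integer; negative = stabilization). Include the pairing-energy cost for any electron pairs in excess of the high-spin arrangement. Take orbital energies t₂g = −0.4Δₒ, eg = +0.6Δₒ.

-118

Fe sits in group 8; removing 2 electrons leaves Fe²⁺ with 8 − 2 = 6 d electrons.
With Δₒ < P the complex is high-spin.
Filling d⁶ accordingly: t₂g⁴ eg².
Orbital CFSE = -0.4Δₒ = -0.4 × 294 = -118 kJ/mol.
High-spin has no excess pairs, so no pairing correction applies.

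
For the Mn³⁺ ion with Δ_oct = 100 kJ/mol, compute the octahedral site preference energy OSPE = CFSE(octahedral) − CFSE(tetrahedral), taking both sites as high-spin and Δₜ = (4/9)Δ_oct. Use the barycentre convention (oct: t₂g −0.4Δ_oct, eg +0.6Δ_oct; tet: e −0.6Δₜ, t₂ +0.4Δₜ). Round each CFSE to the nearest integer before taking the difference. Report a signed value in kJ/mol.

Mn is in group 7, so Mn³⁺ is d⁴ (7 − 3 = 4).
Octahedral high-spin t2g^3 e_g^1: CFSE = -0.6 × 100 = -60 kJ/mol.
Tetrahedral: e^2 t2^2, CFSE = 2(−0.6) + 2(+0.4) = -0.4Δₜ = -0.4 × (4/9) × 100 = -18 kJ/mol.
Subtracting, OSPE = -60 − (-18) = -42 kJ/mol.

-42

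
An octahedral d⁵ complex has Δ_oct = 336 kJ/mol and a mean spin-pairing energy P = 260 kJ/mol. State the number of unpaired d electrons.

1

Here Δ_oct > P (336 > 260), so the low-spin state is favoured.
Filling d⁵ accordingly: t2g^5 e_g^0.
Unpaired electrons: 1.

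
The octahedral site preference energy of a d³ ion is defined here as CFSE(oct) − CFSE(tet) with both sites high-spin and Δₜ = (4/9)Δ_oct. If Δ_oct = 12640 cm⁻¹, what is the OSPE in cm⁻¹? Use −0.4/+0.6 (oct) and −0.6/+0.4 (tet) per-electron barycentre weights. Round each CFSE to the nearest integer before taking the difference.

-10674

Octahedral high-spin t₂g³ eg⁰: CFSE = -1.2 × 12640 = -15168 cm⁻¹.
Tetrahedral e² t₂¹ gives -0.8Δₜ = -0.8 × (4/9) × 12640 = -4494 cm⁻¹.
OSPE = CFSE(oct) − CFSE(tet) = -15168 − (-4494) = -10674 cm⁻¹.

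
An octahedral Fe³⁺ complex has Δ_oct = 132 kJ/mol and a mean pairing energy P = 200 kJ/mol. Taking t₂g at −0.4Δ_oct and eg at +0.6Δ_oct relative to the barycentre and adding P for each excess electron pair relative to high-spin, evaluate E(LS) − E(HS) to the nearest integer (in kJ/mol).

136

Fe³⁺: group 8, so d-count = 8 − 3 = 5.
In the high-spin limit (t₂g³ eg²) the orbital term is 0.0Δ_oct = 0 kJ/mol, with no excess pairing.
Low-spin t₂g⁵ eg⁰ gives -2.0Δ_oct = -264 kJ/mol, but forming 2 extra pairs costs 2P = 400 kJ/mol, so E(LS) = -264 + 400 = 136 kJ/mol.
The difference is 136 − (0) = 136 kJ/mol, so high-spin lies lower.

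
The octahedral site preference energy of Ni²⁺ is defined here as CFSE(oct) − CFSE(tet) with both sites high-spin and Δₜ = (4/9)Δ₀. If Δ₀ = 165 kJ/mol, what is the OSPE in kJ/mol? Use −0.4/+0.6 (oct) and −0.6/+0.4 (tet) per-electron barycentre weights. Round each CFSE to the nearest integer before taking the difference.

Ni sits in group 10; removing 2 electrons leaves Ni²⁺ with 10 − 2 = 8 d electrons.
Octahedral high-spin t₂g⁶ eg²: CFSE = -1.2 × 165 = -198 kJ/mol.
Tetrahedral e⁴ t₂⁴ gives -0.8Δₜ = -0.8 × (4/9) × 165 = -59 kJ/mol.
OSPE = CFSE(oct) − CFSE(tet) = -198 − (-59) = -139 kJ/mol.

-139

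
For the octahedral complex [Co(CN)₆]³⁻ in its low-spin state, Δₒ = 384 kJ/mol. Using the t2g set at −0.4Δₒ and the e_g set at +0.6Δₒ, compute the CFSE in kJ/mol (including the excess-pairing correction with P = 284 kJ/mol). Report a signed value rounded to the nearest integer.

Each CN⁻ contributes -1; 6 × (-1) = -6. With overall charge -3, Co is in the +3 oxidation state.
Co sits in group 9; removing 3 electrons leaves Co³⁺ with 9 − 3 = 6 d electrons.
Electron filling gives t2g^6 e_g^0.
The orbital stabilization is -2.4Δₒ = -2.4 × 384 = -922 kJ/mol.
Relative to high-spin t2g^4 e_g^2 (1 paired), the low-spin configuration has 2 additional pairs, contributing +2 × 284 = +568 kJ/mol.
Net CFSE = -922 + 568 = -354 kJ/mol.

-354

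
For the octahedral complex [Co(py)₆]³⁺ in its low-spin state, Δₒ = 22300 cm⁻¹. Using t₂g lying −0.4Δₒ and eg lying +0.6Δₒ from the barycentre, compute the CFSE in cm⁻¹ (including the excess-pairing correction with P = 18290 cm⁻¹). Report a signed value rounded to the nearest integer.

py is neutral, so the +3 overall charge sits on Co: oxidation state +3.
Co³⁺: group 9, so d-count = 9 − 3 = 6.
The d⁶ electrons fill as t₂g⁶ eg⁰.
The orbital stabilization is -2.4Δₒ = -2.4 × 22300 = -53520 cm⁻¹.
High-spin d⁶ would be t₂g⁴ eg² with 1 pair; low-spin has 3, so 2 excess pairs cost +2P = +36580 cm⁻¹.
Overall CFSE = -53520 + 36580 = -16940 cm⁻¹.

-16940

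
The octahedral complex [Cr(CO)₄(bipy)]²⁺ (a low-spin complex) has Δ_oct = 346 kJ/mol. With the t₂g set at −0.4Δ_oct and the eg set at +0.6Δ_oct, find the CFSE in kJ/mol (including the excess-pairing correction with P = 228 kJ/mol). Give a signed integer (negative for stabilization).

Ligand charges: 4×(+0) from CO and 1×(+0) from bipy sum to +0; with overall charge +2, Cr is +2.
Group 6 minus oxidation state +2 gives a d⁴ configuration for Cr²⁺.
Configuration: t₂g⁴ eg⁰.
CFSE(orbital) = 4×(-0.4Δ_oct) + 0×(0.6Δ_oct) = -1.6Δ_oct; with Δ_oct = 346 kJ/mol that is -554 kJ/mol.
Pairing penalty: 1 pair vs 0 in the high-spin reference → 1 extra × P = 228 kJ/mol.
Combining: -554 + 228 = -326 kJ/mol.

-326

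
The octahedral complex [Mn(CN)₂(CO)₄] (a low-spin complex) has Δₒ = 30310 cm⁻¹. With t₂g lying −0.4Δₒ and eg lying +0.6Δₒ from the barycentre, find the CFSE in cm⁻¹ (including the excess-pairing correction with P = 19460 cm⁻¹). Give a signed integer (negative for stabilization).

-21700

Ligand charges: 2×(-1) from CN⁻ and 4×(+0) from CO sum to -2; with overall charge +0, Mn is +2.
Mn is in group 7, so Mn²⁺ is d⁵ (7 − 2 = 5).
Configuration: t₂g⁵ eg⁰.
CFSE(orbital) = 5×(-0.4Δₒ) + 0×(0.6Δₒ) = -2.0Δₒ; with Δₒ = 30310 cm⁻¹ that is -60620 cm⁻¹.
Pairing penalty: 2 pairs vs 0 in the high-spin reference → 2 extra × P = 38920 cm⁻¹.
Net CFSE = -60620 + 38920 = -21700 cm⁻¹.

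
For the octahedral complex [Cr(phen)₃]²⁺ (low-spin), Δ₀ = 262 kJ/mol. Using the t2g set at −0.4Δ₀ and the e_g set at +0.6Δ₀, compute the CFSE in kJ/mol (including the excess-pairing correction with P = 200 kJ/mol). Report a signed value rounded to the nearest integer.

-219

phen is neutral, so the +2 overall charge sits on Cr: oxidation state +2.
Cr is in group 6, so Cr²⁺ is d⁴ (6 − 2 = 4).
The d⁴ electrons fill as t2g^4 e_g^0.
Orbital CFSE = 4(-0.4) + 0(0.6) = -1.6Δ₀ = -1.6 × 262 = -419 kJ/mol.
Pairing penalty: 1 pair vs 0 in the high-spin reference → 1 extra × P = 200 kJ/mol.
Overall CFSE = -419 + 200 = -219 kJ/mol.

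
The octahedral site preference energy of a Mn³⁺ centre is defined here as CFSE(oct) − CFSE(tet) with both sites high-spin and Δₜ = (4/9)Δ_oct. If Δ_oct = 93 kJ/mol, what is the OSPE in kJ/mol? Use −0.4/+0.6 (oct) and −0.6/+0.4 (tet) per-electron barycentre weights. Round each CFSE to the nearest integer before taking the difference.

Group 7 minus oxidation state +3 gives a d⁴ configuration for Mn³⁺.
In an octahedral site d⁴ (HS) is t2g^3 e_g^1, giving CFSE(oct) = -0.6Δ_oct = -56 kJ/mol.
Tetrahedral e^2 t2^2 gives -0.4Δₜ = -0.4 × (4/9) × 93 = -17 kJ/mol.
OSPE = CFSE(oct) − CFSE(tet) = -56 − (-17) = -39 kJ/mol.

-39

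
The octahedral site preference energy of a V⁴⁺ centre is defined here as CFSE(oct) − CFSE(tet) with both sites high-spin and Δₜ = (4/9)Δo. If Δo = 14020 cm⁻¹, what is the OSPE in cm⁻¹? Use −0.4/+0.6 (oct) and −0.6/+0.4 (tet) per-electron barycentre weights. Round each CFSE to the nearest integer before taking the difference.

-1869

Group 5 minus oxidation state +4 gives a d¹ configuration for V⁴⁺.
In an octahedral site d¹ (HS) is t₂g¹ eg⁰, giving CFSE(oct) = -0.4Δo = -5608 cm⁻¹.
Tetrahedral e¹ t₂⁰ gives -0.6Δₜ = -0.6 × (4/9) × 14020 = -3739 cm⁻¹.
OSPE = -5608 − (-3739) = -1869 cm⁻¹.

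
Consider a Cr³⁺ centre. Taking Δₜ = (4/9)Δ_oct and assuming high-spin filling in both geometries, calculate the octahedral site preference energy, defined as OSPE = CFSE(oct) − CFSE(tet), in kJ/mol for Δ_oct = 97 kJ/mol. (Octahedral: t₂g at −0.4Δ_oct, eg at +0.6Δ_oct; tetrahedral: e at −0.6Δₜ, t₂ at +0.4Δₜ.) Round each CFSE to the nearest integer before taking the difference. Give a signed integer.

Cr sits in group 6; removing 3 electrons leaves Cr³⁺ with 6 − 3 = 3 d electrons.
Octahedral (high-spin): t2g^3 e_g^0, CFSE = 3(−0.4) + 0(+0.6) = -1.2Δ_oct = -1.2 × 97 = -116 kJ/mol.
Tetrahedral e^2 t2^1 gives -0.8Δₜ = -0.8 × (4/9) × 97 = -34 kJ/mol.
OSPE = -116 − (-34) = -82 kJ/mol.

-82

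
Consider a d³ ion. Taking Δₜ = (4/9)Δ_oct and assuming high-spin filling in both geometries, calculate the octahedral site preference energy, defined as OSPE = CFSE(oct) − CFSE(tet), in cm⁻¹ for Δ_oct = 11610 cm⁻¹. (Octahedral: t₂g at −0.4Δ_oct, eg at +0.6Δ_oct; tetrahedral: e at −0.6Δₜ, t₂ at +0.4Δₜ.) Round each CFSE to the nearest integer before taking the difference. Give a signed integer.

In an octahedral site d³ (HS) is t2g^3 e_g^0, giving CFSE(oct) = -1.2Δ_oct = -13932 cm⁻¹.
In a tetrahedral site the filling is e^2 t2^1: CFSE(tet) = -0.8Δₜ = -0.8 × (4/9)(11610) = -4128 cm⁻¹.
OSPE = CFSE(oct) − CFSE(tet) = -13932 − (-4128) = -9804 cm⁻¹.

-9804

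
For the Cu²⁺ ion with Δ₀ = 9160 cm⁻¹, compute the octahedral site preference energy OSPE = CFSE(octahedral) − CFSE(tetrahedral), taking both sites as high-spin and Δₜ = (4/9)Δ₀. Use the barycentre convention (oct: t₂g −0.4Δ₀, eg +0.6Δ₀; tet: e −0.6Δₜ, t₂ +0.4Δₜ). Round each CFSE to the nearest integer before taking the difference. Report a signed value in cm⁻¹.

Cu²⁺: group 11, so d-count = 11 − 2 = 9.
Octahedral (high-spin): t₂g⁶ eg³, CFSE = 6(−0.4) + 3(+0.6) = -0.6Δ₀ = -0.6 × 9160 = -5496 cm⁻¹.
Tetrahedral: e⁴ t₂⁵, CFSE = 4(−0.6) + 5(+0.4) = -0.4Δₜ = -0.4 × (4/9) × 9160 = -1628 cm⁻¹.
OSPE = CFSE(oct) − CFSE(tet) = -5496 − (-1628) = -3868 cm⁻¹.

-3868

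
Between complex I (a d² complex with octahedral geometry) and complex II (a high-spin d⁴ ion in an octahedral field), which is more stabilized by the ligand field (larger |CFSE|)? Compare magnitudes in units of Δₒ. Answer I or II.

I: t₂g² eg⁰, CFSE = -0.8Δₒ.
II: t2g^3 e_g^1, CFSE = -0.6Δₒ.
So I has the larger |CFSE|.

I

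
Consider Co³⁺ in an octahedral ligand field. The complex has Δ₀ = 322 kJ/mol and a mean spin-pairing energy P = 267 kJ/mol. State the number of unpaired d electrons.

0

Group 9 minus oxidation state +3 gives a d⁶ configuration for Co³⁺.
Since Δ₀ = 322 kJ/mol > P = 267 kJ/mol, the complex adopts the low-spin configuration.
That gives t₂g⁶ eg⁰.
Unpaired electrons: 0.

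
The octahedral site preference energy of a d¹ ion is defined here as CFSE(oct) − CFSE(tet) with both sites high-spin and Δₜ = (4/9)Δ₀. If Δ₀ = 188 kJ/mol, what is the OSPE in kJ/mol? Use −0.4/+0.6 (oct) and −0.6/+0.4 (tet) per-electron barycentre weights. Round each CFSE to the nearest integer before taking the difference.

In an octahedral site d¹ (HS) is t2g^1 e_g^0, giving CFSE(oct) = -0.4Δ₀ = -75 kJ/mol.
Tetrahedral: e^1 t2^0, CFSE = 1(−0.6) + 0(+0.4) = -0.6Δₜ = -0.6 × (4/9) × 188 = -50 kJ/mol.
OSPE = CFSE(oct) − CFSE(tet) = -75 − (-50) = -25 kJ/mol.

-25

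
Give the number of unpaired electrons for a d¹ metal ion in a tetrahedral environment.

1

Tetrahedral fields are weak (Δₜ ≈ 4/9 Δₒ), so electrons fill high-spin.
Configuration: e¹ t₂⁰, giving 1 unpaired electron.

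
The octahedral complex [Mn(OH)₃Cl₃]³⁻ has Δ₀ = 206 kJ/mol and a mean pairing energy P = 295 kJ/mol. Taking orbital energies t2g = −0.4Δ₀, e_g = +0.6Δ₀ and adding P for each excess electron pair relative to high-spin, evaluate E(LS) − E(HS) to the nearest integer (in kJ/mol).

89

Ligand charges: 3×(-1) from OH⁻ and 3×(-1) from Cl⁻ sum to -6; with overall charge -3, Mn is +3.
Group 7 minus oxidation state +3 gives a d⁴ configuration for Mn³⁺.
High-spin d⁴ fills as t2g^3 e_g^1 with CFSE 3(−0.4) + 1(+0.6) = -0.6Δ₀ = -124 kJ/mol.
Low-spin t2g^4 e_g^0 gives -1.6Δ₀ = -330 kJ/mol, but forming 1 extra pair costs 1P = 295 kJ/mol, so E(LS) = -330 + 295 = -35 kJ/mol.
Thus E(LS) − E(HS) = 89 kJ/mol.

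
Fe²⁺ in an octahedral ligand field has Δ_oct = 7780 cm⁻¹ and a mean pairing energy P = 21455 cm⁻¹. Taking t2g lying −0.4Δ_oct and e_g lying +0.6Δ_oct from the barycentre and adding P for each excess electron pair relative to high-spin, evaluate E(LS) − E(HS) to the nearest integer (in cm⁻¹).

Fe sits in group 8; removing 2 electrons leaves Fe²⁺ with 8 − 2 = 6 d electrons.
In the high-spin limit (t2g^4 e_g^2) the orbital term is -0.4Δ_oct = -3112 cm⁻¹, with no excess pairing.
For low-spin the configuration is t2g^6 e_g^0: orbital energy -2.4 × 7780 = -18672 cm⁻¹, and 2 additional pairs relative to high-spin add 42910 cm⁻¹, giving 24238 cm⁻¹.
E(LS) − E(HS) = 24238 − (-3112) = 27350 cm⁻¹.

27350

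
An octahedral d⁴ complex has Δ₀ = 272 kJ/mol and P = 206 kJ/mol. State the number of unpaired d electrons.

2

With Δ₀ > P the complex is low-spin.
That gives t₂g⁴ eg⁰.
Unpaired electrons: 2.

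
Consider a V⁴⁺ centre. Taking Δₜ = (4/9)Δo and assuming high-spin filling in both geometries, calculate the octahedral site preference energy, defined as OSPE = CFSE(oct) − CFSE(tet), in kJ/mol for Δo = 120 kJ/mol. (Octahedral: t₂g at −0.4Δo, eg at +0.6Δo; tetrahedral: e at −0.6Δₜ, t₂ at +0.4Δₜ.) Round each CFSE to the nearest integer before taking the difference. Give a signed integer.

-16

V is in group 5, so V⁴⁺ is d¹ (5 − 4 = 1).
In an octahedral site d¹ (HS) is t₂g¹ eg⁰, giving CFSE(oct) = -0.4Δo = -48 kJ/mol.
Tetrahedral e¹ t₂⁰ gives -0.6Δₜ = -0.6 × (4/9) × 120 = -32 kJ/mol.
OSPE = -48 − (-32) = -16 kJ/mol.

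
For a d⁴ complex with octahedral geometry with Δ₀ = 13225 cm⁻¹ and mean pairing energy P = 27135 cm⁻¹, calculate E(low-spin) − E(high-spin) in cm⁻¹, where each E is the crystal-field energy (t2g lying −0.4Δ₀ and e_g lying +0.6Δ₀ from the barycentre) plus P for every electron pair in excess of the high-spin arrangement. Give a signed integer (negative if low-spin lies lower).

High-spin d⁴ fills as t2g^3 e_g^1 with CFSE 3(−0.4) + 1(+0.6) = -0.6Δ₀ = -7935 cm⁻¹.
For low-spin the configuration is t2g^4 e_g^0: orbital energy -1.6 × 13225 = -21160 cm⁻¹, and 1 additional pair relative to high-spin adds 27135 cm⁻¹, giving 5975 cm⁻¹.
E(LS) − E(HS) = 5975 − (-7935) = 13910 cm⁻¹.

13910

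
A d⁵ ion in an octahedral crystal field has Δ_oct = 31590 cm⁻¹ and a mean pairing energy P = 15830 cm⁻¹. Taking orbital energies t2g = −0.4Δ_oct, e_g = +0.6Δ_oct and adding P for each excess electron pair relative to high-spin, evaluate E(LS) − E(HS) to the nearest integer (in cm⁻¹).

-31520

In the high-spin limit (t2g^3 e_g^2) the orbital term is 0.0Δ_oct = 0 cm⁻¹, with no excess pairing.
Low-spin: t2g^5 e_g^0, orbital CFSE = -2.0Δ_oct = -63180 cm⁻¹; plus 2 excess pairs × P = +31660 cm⁻¹; total -31520 cm⁻¹.
E(LS) − E(HS) = -31520 − (0) = -31520 cm⁻¹.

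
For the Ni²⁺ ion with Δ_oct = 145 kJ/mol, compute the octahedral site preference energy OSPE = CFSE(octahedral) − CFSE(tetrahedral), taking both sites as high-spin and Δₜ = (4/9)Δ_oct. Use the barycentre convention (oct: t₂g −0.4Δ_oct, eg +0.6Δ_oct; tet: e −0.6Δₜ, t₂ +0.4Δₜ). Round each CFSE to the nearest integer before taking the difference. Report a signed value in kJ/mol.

Ni²⁺: group 10, so d-count = 10 − 2 = 8.
Octahedral (high-spin): t₂g⁶ eg², CFSE = 6(−0.4) + 2(+0.6) = -1.2Δ_oct = -1.2 × 145 = -174 kJ/mol.
In a tetrahedral site the filling is e⁴ t₂⁴: CFSE(tet) = -0.8Δₜ = -0.8 × (4/9)(145) = -52 kJ/mol.
OSPE = -174 − (-52) = -122 kJ/mol.

-122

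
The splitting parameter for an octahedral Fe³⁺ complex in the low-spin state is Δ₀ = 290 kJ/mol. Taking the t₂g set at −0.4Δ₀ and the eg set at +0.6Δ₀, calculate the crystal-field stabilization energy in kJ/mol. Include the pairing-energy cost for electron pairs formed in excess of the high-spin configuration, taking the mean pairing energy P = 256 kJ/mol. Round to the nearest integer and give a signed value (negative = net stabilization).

-68

Fe is in group 8, so Fe³⁺ is d⁵ (8 − 3 = 5).
Configuration: t₂g⁵ eg⁰.
Orbital CFSE = 5(-0.4) + 0(0.6) = -2.0Δ₀ = -2.0 × 290 = -580 kJ/mol.
High-spin d⁵ would be t₂g³ eg² with 0 pairs; low-spin has 2, so 2 excess pairs cost +2P = +512 kJ/mol.
Net CFSE = -580 + 512 = -68 kJ/mol.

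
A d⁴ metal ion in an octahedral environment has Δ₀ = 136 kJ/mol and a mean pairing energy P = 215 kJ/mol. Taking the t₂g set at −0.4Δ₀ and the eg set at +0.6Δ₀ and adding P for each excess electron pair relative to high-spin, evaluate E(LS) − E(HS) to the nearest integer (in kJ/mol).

79

In the high-spin limit (t₂g³ eg¹) the orbital term is -0.6Δ₀ = -82 kJ/mol, with no excess pairing.
For low-spin the configuration is t₂g⁴ eg⁰: orbital energy -1.6 × 136 = -218 kJ/mol, and 1 additional pair relative to high-spin adds 215 kJ/mol, giving -3 kJ/mol.
The difference is -3 − (-82) = 79 kJ/mol, so high-spin lies lower.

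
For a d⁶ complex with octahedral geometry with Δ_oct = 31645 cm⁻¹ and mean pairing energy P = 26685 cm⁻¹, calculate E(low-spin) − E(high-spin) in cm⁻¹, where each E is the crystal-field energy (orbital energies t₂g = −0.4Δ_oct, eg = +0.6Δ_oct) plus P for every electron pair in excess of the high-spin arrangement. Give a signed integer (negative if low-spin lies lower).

-9920

In the high-spin limit (t₂g⁴ eg²) the orbital term is -0.4Δ_oct = -12658 cm⁻¹, with no excess pairing.
For low-spin the configuration is t₂g⁶ eg⁰: orbital energy -2.4 × 31645 = -75948 cm⁻¹, and 2 additional pairs relative to high-spin add 53370 cm⁻¹, giving -22578 cm⁻¹.
Thus E(LS) − E(HS) = -9920 cm⁻¹.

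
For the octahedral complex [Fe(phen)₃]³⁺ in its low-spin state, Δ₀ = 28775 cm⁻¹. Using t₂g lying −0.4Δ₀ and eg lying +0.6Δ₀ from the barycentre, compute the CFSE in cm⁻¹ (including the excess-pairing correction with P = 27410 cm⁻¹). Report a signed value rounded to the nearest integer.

-2730

phen is neutral, so the +3 overall charge sits on Fe: oxidation state +3.
Fe is in group 8, so Fe³⁺ is d⁵ (8 − 3 = 5).
Electron filling gives t₂g⁵ eg⁰.
The orbital stabilization is -2.0Δ₀ = -2.0 × 28775 = -57550 cm⁻¹.
Pairing penalty: 2 pairs vs 0 in the high-spin reference → 2 extra × P = 54820 cm⁻¹.
Combining: -57550 + 54820 = -2730 cm⁻¹.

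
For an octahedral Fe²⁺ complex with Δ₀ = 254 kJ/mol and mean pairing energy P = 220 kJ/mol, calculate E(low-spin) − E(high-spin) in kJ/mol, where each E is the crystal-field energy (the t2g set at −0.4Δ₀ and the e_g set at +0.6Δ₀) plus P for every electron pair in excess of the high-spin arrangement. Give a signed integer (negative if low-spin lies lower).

Group 8 minus oxidation state +2 gives a d⁶ configuration for Fe²⁺.
High-spin d⁶ fills as t2g^4 e_g^2 with CFSE 4(−0.4) + 2(+0.6) = -0.4Δ₀ = -102 kJ/mol.
Low-spin t2g^6 e_g^0 gives -2.4Δ₀ = -610 kJ/mol, but forming 2 extra pairs costs 2P = 440 kJ/mol, so E(LS) = -610 + 440 = -170 kJ/mol.
Thus E(LS) − E(HS) = -68 kJ/mol.

-68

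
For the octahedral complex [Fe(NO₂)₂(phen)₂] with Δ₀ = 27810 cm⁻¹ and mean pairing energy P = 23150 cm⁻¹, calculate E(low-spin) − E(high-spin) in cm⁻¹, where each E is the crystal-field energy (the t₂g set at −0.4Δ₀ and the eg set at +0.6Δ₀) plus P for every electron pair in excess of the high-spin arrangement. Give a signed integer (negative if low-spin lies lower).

Ligand charges: 2×(-1) from NO₂⁻ and 2×(+0) from phen sum to -2; with overall charge +0, Fe is +2.
Fe sits in group 8; removing 2 electrons leaves Fe²⁺ with 8 − 2 = 6 d electrons.
High-spin: t₂g⁴ eg², CFSE = -0.4Δ₀ = -11124 cm⁻¹.
Low-spin t₂g⁶ eg⁰ gives -2.4Δ₀ = -66744 cm⁻¹, but forming 2 extra pairs costs 2P = 46300 cm⁻¹, so E(LS) = -66744 + 46300 = -20444 cm⁻¹.
E(LS) − E(HS) = -20444 − (-11124) = -9320 cm⁻¹.

-9320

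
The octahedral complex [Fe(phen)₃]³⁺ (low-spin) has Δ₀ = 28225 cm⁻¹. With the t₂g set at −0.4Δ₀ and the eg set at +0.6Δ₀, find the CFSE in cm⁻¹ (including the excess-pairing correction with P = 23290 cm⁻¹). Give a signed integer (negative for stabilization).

phen is neutral, so the +3 overall charge sits on Fe: oxidation state +3.
Group 8 minus oxidation state +3 gives a d⁵ configuration for Fe³⁺.
Configuration: t₂g⁵ eg⁰.
CFSE(orbital) = 5×(-0.4Δ₀) + 0×(0.6Δ₀) = -2.0Δ₀; with Δ₀ = 28225 cm⁻¹ that is -56450 cm⁻¹.
High-spin d⁵ would be t₂g³ eg² with 0 pairs; low-spin has 2, so 2 excess pairs cost +2P = +46580 cm⁻¹.
Combining: -56450 + 46580 = -9870 cm⁻¹.

-9870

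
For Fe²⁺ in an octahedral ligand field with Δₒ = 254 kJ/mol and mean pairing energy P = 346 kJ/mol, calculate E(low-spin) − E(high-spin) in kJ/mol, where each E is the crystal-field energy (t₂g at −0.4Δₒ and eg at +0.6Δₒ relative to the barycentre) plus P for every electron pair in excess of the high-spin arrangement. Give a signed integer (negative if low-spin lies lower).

184

Group 8 minus oxidation state +2 gives a d⁶ configuration for Fe²⁺.
High-spin d⁶ fills as t₂g⁴ eg² with CFSE 4(−0.4) + 2(+0.6) = -0.4Δₒ = -102 kJ/mol.
Low-spin t₂g⁶ eg⁰ gives -2.4Δₒ = -610 kJ/mol, but forming 2 extra pairs costs 2P = 692 kJ/mol, so E(LS) = -610 + 692 = 82 kJ/mol.
The difference is 82 − (-102) = 184 kJ/mol, so high-spin lies lower.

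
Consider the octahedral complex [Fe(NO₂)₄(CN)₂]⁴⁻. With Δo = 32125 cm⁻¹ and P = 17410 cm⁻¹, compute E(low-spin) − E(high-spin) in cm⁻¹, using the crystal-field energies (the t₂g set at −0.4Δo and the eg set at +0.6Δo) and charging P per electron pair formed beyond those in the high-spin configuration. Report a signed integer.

Ligand charges: 4×(-1) from NO₂⁻ and 2×(-1) from CN⁻ sum to -6; with overall charge -4, Fe is +2.
Group 8 minus oxidation state +2 gives a d⁶ configuration for Fe²⁺.
High-spin d⁶ fills as t₂g⁴ eg² with CFSE 4(−0.4) + 2(+0.6) = -0.4Δo = -12850 cm⁻¹.
For low-spin the configuration is t₂g⁶ eg⁰: orbital energy -2.4 × 32125 = -77100 cm⁻¹, and 2 additional pairs relative to high-spin add 34820 cm⁻¹, giving -42280 cm⁻¹.
The difference is -42280 − (-12850) = -29430 cm⁻¹, so low-spin lies lower.

-29430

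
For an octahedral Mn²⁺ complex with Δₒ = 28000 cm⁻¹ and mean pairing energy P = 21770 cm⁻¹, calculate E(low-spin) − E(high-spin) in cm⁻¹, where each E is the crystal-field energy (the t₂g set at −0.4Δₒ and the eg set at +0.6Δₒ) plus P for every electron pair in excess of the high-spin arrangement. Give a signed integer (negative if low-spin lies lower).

-12460

Mn sits in group 7; removing 2 electrons leaves Mn²⁺ with 7 − 2 = 5 d electrons.
High-spin d⁵ fills as t₂g³ eg² with CFSE 3(−0.4) + 2(+0.6) = 0.0Δₒ = 0 cm⁻¹.
For low-spin the configuration is t₂g⁵ eg⁰: orbital energy -2.0 × 28000 = -56000 cm⁻¹, and 2 additional pairs relative to high-spin add 43540 cm⁻¹, giving -12460 cm⁻¹.
E(LS) − E(HS) = -12460 − (0) = -12460 cm⁻¹.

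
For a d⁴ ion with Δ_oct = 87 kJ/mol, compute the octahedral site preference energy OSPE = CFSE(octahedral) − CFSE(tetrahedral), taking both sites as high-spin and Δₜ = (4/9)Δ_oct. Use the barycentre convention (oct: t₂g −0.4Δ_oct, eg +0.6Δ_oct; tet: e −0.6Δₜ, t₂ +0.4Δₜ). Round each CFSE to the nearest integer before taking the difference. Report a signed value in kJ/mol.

-37

In an octahedral site d⁴ (HS) is t2g^3 e_g^1, giving CFSE(oct) = -0.6Δ_oct = -52 kJ/mol.
Tetrahedral: e^2 t2^2, CFSE = 2(−0.6) + 2(+0.4) = -0.4Δₜ = -0.4 × (4/9) × 87 = -15 kJ/mol.
OSPE = -52 − (-15) = -37 kJ/mol.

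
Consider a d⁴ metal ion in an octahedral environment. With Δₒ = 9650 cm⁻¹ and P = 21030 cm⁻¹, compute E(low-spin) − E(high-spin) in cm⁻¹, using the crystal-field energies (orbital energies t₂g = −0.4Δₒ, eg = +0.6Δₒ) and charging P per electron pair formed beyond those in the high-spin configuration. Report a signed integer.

High-spin d⁴ fills as t₂g³ eg¹ with CFSE 3(−0.4) + 1(+0.6) = -0.6Δₒ = -5790 cm⁻¹.
Low-spin: t₂g⁴ eg⁰, orbital CFSE = -1.6Δₒ = -15440 cm⁻¹; plus 1 excess pair × P = +21030 cm⁻¹; total 5590 cm⁻¹.
Thus E(LS) − E(HS) = 11380 cm⁻¹.

11380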